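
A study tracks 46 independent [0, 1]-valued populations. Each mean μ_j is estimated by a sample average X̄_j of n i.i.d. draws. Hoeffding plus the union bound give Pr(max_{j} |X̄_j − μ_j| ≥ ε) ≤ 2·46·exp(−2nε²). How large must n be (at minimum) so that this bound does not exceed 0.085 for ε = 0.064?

853

Need 2·46·exp(−2nε²) ≤ 0.085, i.e. exp(−2nε²) ≤ 0.085/92.
So 2nε² ≥ ln(92/0.085) = 6.986893.
Hence n ≥ 6.986893/(2·0.064²) = 852.892.
The smallest integer n is 853.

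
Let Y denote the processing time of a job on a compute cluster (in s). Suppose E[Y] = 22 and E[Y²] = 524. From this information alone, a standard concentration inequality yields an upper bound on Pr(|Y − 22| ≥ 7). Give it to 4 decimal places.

0.8163

The first two moments determine the variance, so Chebyshev's inequality is the sharpest standard bound available.
Var(Y) = E[Y²] − (E[Y])² = 524 − 484 = 40.
Chebyshev's inequality: Pr(|Y − μ| ≥ t) ≤ Var(Y)/t² = 40/49 = 0.8163.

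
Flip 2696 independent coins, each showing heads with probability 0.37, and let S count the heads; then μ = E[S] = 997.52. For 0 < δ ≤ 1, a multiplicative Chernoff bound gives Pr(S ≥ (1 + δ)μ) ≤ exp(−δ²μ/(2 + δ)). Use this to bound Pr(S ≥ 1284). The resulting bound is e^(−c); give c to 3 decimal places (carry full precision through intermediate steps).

35.972

Write 1284 = (1 + δ)μ, so δ = 1284/997.52 − 1 = 0.2871922…
Then the exponent is δ²μ/(2 + δ) = (1284 − μ)² / (μ·(2 + δ)) = 35.971979.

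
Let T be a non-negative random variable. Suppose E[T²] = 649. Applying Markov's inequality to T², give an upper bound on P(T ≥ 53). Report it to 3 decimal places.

Since T ≥ 0, the event {T ≥ 53} is the same as {T² ≥ 2809}.
Markov's inequality applied to T² gives P(T² ≥ 2809) ≤ E[T²]/2809 = 649/2809 = 0.2310.

0.231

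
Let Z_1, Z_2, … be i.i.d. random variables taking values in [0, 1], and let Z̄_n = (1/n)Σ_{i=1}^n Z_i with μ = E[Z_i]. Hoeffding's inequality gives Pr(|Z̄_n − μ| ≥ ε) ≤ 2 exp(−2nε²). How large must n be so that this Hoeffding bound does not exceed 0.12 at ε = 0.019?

3897

Require 2·exp(−2nε²) ≤ 0.12, i.e. 2nε² ≥ ln(2/0.12) = 2.813411.
So n ≥ 2.813411 / (2·0.019²) = 3896.691.
The smallest integer n is 3897.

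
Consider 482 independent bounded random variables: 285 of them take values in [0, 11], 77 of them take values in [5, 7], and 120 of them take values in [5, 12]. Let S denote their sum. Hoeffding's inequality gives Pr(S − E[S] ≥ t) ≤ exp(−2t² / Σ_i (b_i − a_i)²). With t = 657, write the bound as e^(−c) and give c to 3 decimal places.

Σ(b_i − a_i)² = 285·11² + 77·2² + 120·7² = 40673.
c = 2t² / 40673 = 2·657² / 40673 = 21.2253.

21.225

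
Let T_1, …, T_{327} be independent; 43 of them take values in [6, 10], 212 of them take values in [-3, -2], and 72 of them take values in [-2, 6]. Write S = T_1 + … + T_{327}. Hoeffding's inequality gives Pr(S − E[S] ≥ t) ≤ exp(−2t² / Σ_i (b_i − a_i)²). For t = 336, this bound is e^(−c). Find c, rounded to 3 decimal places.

40.993

Σ(b_i − a_i)² = 43·4² + 212·1² + 72·8² = 5508.
c = 2t² / 5508 = 2·336² / 5508 = 40.9935.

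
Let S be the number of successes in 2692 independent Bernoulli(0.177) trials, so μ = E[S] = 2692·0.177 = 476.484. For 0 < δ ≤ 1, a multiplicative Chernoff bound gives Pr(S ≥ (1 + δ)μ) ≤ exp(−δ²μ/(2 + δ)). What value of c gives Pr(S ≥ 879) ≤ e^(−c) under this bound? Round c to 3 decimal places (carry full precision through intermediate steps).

Write 879 = (1 + δ)μ, so δ = 879/476.484 − 1 = 0.8447629…
Then the exponent is δ²μ/(2 + δ) = (879 − μ)² / (μ·(2 + δ)) = 119.528619.

119.529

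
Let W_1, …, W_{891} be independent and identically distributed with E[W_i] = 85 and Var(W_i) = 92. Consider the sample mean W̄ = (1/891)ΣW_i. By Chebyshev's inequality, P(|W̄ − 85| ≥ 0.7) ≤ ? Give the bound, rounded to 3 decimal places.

Var(W̄) = Var(W_i)/n = 92/891 = 0.10325.
Chebyshev: P(|W̄ − 85| ≥ 0.7) ≤ Var(W̄)/(0.7)² = 92/(891·0.7²) = 0.2107.

0.211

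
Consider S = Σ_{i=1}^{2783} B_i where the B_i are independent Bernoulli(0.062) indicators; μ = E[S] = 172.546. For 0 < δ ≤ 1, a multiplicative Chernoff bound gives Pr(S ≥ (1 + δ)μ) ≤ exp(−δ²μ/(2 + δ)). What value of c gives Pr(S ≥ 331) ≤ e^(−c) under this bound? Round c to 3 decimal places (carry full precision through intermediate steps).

49.862

Write 331 = (1 + δ)μ, so δ = 331/172.546 − 1 = 0.918329…
Then the exponent is δ²μ/(2 + δ) = (331 − μ)² / (μ·(2 + δ)) = 49.861721.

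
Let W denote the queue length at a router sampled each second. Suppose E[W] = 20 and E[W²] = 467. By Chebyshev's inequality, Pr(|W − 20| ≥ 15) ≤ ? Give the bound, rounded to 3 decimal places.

Var(W) = E[W²] − (E[W])² = 467 − 400 = 67.
Chebyshev's inequality: Pr(|W − μ| ≥ t) ≤ Var(W)/t² = 67/225 = 0.2978.

0.298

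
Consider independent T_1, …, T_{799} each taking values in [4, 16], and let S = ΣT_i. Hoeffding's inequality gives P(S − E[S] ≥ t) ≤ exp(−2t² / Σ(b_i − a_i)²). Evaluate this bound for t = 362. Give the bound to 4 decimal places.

Σ(b_i − a_i)² = 799·(12)² = 115056.
Exponent = 2·362²/115056 = 2.2779.
Bound = exp(−2.2779) = 0.10250.

0.1025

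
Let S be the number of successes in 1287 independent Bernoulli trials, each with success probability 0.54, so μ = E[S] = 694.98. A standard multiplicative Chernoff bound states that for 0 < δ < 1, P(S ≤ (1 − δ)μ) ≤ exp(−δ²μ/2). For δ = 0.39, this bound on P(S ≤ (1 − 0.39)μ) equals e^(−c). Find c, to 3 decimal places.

c = δ²μ/2 = 0.39²·694.98/2 = 52.8532.

52.853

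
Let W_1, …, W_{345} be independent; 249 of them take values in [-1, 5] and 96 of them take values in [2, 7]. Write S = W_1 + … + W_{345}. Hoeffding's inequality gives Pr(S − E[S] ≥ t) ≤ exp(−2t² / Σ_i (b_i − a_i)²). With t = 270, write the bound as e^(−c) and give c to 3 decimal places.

12.830

Σ(b_i − a_i)² = 249·6² + 96·5² = 11364.
c = 2t² / 11364 = 2·270² / 11364 = 12.8300.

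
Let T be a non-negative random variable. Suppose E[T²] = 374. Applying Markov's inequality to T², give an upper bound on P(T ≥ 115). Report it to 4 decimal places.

Since T ≥ 0, the event {T ≥ 115} is the same as {T² ≥ 13225}.
Markov's inequality applied to T² gives P(T² ≥ 13225) ≤ E[T²]/13225 = 374/13225 = 0.0283.

0.0283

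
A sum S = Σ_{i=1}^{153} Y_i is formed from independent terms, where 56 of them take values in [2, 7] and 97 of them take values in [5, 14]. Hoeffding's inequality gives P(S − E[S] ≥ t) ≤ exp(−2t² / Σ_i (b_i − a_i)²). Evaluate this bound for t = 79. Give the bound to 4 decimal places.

Σ(b_i − a_i)² = 56·5² + 97·9² = 9257.
Exponent = 2·79² / 9257 = 1.34839.
Bound = exp(−1.34839) = 0.25966.

0.2597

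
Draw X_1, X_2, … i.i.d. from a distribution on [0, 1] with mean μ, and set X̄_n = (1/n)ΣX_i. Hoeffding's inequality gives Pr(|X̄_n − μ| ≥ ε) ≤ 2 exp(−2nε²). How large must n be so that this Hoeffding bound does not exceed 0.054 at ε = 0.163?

Require 2·exp(−2nε²) ≤ 0.054, i.e. 2nε² ≥ ln(2/0.054) = 3.611918.
So n ≥ 3.611918 / (2·0.163²) = 67.972.
The smallest integer n is 68.

68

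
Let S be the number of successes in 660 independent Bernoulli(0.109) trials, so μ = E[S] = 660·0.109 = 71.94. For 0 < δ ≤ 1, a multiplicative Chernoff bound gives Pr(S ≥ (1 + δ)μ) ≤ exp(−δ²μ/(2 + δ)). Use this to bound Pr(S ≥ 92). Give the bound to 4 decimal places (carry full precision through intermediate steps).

0.0859

Write 92 = (1 + δ)μ, so δ = 92/71.94 − 1 = 0.2788435…
Then the exponent is δ²μ/(2 + δ) = (92 − μ)² / (μ·(2 + δ)) = 2.454579.
Bound = exp(−2.454579) = 0.08590.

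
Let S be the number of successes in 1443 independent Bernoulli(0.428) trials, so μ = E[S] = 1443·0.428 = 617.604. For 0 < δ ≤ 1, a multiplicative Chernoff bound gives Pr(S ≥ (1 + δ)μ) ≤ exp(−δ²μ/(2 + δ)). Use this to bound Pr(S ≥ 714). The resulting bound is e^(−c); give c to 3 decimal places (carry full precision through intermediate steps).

6.978

Write 714 = (1 + δ)μ, so δ = 714/617.604 − 1 = 0.1560806…
Then the exponent is δ²μ/(2 + δ) = (714 − μ)² / (μ·(2 + δ)) = 6.978192.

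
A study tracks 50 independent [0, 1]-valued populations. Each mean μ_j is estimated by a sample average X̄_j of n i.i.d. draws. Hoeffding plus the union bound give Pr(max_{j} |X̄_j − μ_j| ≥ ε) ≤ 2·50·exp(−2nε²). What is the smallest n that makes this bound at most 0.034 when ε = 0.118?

287

Need 2·50·exp(−2nε²) ≤ 0.034, i.e. exp(−2nε²) ≤ 0.034/100.
So 2nε² ≥ ln(100/0.034) = 7.986565.
Hence n ≥ 7.986565/(2·0.118²) = 286.791.
The smallest integer n is 287.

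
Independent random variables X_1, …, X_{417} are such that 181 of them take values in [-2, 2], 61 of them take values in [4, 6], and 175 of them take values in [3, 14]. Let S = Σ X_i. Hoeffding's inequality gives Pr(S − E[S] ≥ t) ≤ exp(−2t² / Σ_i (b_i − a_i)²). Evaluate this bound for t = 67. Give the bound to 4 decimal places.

Σ(b_i − a_i)² = 181·4² + 61·2² + 175·11² = 24315.
Exponent = 2·67² / 24315 = 0.36924.
Bound = exp(−0.36924) = 0.69126.

0.6913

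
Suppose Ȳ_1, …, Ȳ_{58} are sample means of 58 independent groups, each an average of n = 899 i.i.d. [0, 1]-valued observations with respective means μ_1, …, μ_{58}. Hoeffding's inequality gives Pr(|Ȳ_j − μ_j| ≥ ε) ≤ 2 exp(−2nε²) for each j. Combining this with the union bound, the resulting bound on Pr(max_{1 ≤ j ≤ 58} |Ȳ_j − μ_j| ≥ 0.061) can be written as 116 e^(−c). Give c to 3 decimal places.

Union bound over the 58 events: Pr(max_{1 ≤ j ≤ 58} |Ȳ_j − μ_j| ≥ 0.061) ≤ 58·2·exp(−2nε²) = 116 exp(−2·899·0.061²).
So c = 2·899·0.061² = 6.6904.

6.690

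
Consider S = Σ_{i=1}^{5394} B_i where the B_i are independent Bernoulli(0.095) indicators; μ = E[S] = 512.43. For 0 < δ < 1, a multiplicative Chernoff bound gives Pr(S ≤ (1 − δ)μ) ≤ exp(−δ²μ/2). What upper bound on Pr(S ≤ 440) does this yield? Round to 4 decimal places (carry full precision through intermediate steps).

0.0060

Write 440 = (1 − δ)μ, so δ = 1 − 440/512.43 = 0.1413461…
Then the exponent is δ²μ/2 = (μ − 440)²/(2μ) = 5.118850.
Bound = exp(−5.118850) = 0.00598.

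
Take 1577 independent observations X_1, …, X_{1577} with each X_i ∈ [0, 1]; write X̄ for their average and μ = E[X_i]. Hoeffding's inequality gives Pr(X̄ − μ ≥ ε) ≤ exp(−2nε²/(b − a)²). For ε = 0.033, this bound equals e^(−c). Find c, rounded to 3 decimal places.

c = 2nε²/(b − a)² = 2·1577·0.033² / 1² = 3.4347.

3.435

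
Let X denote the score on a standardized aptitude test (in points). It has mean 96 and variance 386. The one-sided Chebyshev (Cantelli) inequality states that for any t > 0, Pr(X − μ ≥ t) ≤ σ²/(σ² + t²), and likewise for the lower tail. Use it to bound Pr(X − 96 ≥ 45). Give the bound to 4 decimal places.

0.1601

Here σ² = 386 and t = 45, so σ² + t² = 2411.
Cantelli's bound: 386/2411 = 0.1601.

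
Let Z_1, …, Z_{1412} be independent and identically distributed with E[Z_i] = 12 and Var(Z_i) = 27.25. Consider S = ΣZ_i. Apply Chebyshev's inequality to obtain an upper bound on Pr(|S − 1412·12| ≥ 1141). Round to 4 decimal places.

0.0296

Var(S) = n·Var(Z_i) = 1412·27.25 = 38477.
Chebyshev: Pr(|S − 1412·12| ≥ 1141) ≤ Var(S)/1141² = 38477/1301881 = 0.0296.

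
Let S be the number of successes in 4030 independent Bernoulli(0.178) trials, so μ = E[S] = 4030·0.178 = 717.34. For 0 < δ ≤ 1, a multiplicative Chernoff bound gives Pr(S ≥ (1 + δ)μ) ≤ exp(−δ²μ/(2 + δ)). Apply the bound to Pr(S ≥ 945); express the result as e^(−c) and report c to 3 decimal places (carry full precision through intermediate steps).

Write 945 = (1 + δ)μ, so δ = 945/717.34 − 1 = 0.3173669…
Then the exponent is δ²μ/(2 + δ) = (945 − μ)² / (μ·(2 + δ)) = 31.178384.

31.178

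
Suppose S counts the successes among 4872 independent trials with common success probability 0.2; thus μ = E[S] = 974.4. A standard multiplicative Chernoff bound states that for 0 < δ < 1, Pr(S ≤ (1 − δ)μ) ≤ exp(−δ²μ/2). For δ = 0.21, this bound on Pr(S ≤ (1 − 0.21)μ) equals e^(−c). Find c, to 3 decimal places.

c = δ²μ/2 = 0.21²·974.4/2 = 21.4855.

21.486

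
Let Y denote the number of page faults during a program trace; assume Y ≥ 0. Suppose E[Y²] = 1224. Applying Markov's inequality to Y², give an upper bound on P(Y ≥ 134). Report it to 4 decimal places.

0.0682

Since Y ≥ 0, the event {Y ≥ 134} is the same as {Y² ≥ 17956}.
Markov's inequality applied to Y² gives P(Y² ≥ 17956) ≤ E[Y²]/17956 = 1224/17956 = 0.0682.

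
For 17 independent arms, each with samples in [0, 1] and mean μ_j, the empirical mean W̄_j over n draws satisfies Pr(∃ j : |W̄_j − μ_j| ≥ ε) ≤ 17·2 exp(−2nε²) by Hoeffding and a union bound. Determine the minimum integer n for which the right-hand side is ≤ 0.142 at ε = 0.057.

Need 2·17·exp(−2nε²) ≤ 0.142, i.e. exp(−2nε²) ≤ 0.142/34.
So 2nε² ≥ ln(34/0.142) = 5.478289.
Hence n ≥ 5.478289/(2·0.057²) = 843.073.
The smallest integer n is 844.

844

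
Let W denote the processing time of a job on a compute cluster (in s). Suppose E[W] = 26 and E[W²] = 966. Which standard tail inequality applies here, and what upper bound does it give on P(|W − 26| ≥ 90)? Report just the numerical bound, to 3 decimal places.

The first two moments determine the variance, so Chebyshev's inequality is the sharpest standard bound available.
Var(W) = E[W²] − (E[W])² = 966 − 676 = 290.
Chebyshev's inequality: P(|W − μ| ≥ t) ≤ Var(W)/t² = 290/8100 = 0.0358.

0.036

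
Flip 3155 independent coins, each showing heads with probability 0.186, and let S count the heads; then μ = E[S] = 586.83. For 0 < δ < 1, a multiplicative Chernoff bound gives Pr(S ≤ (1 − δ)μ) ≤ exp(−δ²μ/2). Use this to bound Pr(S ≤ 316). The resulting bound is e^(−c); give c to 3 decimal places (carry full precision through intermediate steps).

Write 316 = (1 − δ)μ, so δ = 1 − 316/586.83 = 0.4615136…
Then the exponent is δ²μ/2 = (μ − 316)²/(2μ) = 62.495858.

62.496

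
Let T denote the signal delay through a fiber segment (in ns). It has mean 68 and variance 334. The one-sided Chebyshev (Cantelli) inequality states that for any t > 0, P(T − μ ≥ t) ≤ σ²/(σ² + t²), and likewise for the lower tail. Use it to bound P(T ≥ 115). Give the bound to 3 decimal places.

0.131

Here σ² = 334 and t = 47, so σ² + t² = 2543.
Cantelli's bound: 334/2543 = 0.1313.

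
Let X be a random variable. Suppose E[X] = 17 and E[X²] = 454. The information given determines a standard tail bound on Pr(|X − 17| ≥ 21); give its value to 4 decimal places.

0.3741

The first two moments determine the variance, so Chebyshev's inequality is the sharpest standard bound available.
Var(X) = E[X²] − (E[X])² = 454 − 289 = 165.
Chebyshev's inequality: Pr(|X − μ| ≥ t) ≤ Var(X)/t² = 165/441 = 0.3741.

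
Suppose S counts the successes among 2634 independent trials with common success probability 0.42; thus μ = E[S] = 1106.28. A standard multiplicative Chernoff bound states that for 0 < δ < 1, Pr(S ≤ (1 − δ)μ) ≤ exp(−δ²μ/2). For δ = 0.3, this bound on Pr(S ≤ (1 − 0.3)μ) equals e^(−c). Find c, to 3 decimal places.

49.783

c = δ²μ/2 = 0.3²·1106.28/2 = 49.7826.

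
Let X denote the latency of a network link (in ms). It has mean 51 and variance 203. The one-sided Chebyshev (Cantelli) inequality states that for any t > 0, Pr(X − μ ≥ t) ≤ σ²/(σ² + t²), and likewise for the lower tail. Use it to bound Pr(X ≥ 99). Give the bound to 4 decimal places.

Here σ² = 203 and t = 48, so σ² + t² = 2507.
Cantelli's bound: 203/2507 = 0.0810.

0.0810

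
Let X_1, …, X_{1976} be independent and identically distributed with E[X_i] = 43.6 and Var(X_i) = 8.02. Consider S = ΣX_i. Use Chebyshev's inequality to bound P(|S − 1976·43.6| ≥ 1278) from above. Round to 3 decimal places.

Var(S) = n·Var(X_i) = 1976·8.02 = 15847.52.
Chebyshev: P(|S − 1976·43.6| ≥ 1278) ≤ Var(S)/1278² = 15847.52/1633284 = 0.0097.

0.010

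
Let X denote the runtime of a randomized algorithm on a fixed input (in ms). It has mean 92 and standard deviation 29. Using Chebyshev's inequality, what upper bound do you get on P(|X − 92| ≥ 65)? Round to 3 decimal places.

0.199

Chebyshev: P(|X − μ| ≥ t) ≤ Var(X)/t².
Var(X) = σ² = 29² = 841.
Bound = 841 / 4225 = 0.1991.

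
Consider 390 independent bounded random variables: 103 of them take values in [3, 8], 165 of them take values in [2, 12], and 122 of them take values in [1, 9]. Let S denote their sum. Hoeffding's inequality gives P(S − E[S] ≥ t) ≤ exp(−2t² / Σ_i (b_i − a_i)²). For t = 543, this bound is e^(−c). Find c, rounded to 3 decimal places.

Σ(b_i − a_i)² = 103·5² + 165·10² + 122·8² = 26883.
c = 2t² / 26883 = 2·543² / 26883 = 21.9357.

21.936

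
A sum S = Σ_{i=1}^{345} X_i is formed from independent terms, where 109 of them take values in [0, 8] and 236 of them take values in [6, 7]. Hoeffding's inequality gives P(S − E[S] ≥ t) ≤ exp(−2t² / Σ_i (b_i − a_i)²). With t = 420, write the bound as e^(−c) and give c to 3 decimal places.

Σ(b_i − a_i)² = 109·8² + 236·1² = 7212.
c = 2t² / 7212 = 2·420² / 7212 = 48.9185.

48.918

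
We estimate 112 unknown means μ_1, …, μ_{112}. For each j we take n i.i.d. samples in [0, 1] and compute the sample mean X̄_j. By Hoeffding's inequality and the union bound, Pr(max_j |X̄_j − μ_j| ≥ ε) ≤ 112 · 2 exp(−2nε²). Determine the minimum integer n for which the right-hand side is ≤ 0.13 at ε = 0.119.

Need 2·112·exp(−2nε²) ≤ 0.13, i.e. exp(−2nε²) ≤ 0.13/224.
So 2nε² ≥ ln(224/0.13) = 7.451867.
Hence n ≥ 7.451867/(2·0.119²) = 263.112.
The smallest integer n is 264.

264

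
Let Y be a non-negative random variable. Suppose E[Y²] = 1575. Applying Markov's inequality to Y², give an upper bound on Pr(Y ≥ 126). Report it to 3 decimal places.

Since Y ≥ 0, the event {Y ≥ 126} is the same as {Y² ≥ 15876}.
Markov's inequality applied to Y² gives Pr(Y² ≥ 15876) ≤ E[Y²]/15876 = 1575/15876 = 0.0992.

0.099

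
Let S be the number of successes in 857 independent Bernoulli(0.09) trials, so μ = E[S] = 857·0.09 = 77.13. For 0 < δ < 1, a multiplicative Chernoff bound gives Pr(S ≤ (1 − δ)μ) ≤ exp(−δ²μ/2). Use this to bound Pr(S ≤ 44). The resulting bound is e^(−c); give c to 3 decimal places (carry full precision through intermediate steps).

Write 44 = (1 − δ)μ, so δ = 1 − 44/77.13 = 0.4295346…
Then the exponent is δ²μ/2 = (μ − 44)²/(2μ) = 7.115240.

7.115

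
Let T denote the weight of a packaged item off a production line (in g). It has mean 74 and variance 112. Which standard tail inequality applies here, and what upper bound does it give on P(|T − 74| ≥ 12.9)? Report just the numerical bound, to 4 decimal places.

0.6730

Mean and variance are known, so Chebyshev's inequality applies.
Chebyshev: P(|T − μ| ≥ t) ≤ Var(T)/t².
Bound = 112 / 166.41 = 0.6730.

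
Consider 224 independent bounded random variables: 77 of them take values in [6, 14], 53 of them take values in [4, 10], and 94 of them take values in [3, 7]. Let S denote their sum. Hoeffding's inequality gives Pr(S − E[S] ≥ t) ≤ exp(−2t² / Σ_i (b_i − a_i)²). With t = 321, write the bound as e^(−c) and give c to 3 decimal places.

24.710

Σ(b_i − a_i)² = 77·8² + 53·6² + 94·4² = 8340.
c = 2t² / 8340 = 2·321² / 8340 = 24.7101.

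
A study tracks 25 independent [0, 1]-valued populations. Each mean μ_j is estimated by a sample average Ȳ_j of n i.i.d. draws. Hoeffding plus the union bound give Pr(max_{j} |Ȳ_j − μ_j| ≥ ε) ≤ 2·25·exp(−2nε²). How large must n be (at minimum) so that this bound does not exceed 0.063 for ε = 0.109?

Need 2·25·exp(−2nε²) ≤ 0.063, i.e. exp(−2nε²) ≤ 0.063/50.
So 2nε² ≥ ln(50/0.063) = 6.676644.
Hence n ≥ 6.676644/(2·0.109²) = 280.980.
The smallest integer n is 281.

281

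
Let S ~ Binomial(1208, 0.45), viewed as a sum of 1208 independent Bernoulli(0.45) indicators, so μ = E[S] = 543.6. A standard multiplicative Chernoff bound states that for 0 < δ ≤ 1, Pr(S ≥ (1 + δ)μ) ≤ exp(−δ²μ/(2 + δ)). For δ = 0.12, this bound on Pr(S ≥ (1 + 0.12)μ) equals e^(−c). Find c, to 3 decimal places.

c = δ²μ/(2 + δ) = 0.12²·543.6/(2 + 0.12) = 3.6924.

3.692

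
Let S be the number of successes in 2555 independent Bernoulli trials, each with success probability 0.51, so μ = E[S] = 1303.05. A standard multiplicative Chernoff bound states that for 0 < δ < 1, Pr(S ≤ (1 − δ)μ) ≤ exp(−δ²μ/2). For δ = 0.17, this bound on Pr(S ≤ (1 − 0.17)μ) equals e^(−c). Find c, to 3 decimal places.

18.829

c = δ²μ/2 = 0.17²·1303.05/2 = 18.8291.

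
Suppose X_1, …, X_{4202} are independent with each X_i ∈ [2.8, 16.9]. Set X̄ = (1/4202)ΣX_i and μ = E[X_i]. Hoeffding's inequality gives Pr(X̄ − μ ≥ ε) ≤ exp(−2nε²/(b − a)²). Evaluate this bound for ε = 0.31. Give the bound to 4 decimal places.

0.0172

Exponent: 2nε²/(b − a)² = 2·4202·0.31² / 14.1² = 4.06229.
Bound = exp(−4.06229) = 0.01721.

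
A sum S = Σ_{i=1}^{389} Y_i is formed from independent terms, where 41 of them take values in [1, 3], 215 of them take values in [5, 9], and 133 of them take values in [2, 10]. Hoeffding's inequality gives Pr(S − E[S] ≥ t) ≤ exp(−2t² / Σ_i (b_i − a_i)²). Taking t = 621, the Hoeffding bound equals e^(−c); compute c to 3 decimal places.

63.658

Σ(b_i − a_i)² = 41·2² + 215·4² + 133·8² = 12116.
c = 2t² / 12116 = 2·621² / 12116 = 63.6581.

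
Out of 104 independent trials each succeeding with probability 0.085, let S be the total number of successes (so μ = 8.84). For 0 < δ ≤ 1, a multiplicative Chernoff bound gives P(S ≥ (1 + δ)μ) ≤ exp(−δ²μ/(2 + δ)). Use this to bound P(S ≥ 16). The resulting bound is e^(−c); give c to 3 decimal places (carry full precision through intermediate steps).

Write 16 = (1 + δ)μ, so δ = 16/8.84 − 1 = 0.8099548…
Then the exponent is δ²μ/(2 + δ) = (16 − μ)² / (μ·(2 + δ)) = 2.063833.

2.064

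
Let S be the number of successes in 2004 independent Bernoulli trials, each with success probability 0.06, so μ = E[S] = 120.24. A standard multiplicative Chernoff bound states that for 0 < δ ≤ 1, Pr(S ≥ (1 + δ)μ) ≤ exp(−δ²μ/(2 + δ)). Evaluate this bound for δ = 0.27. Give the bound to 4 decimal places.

Exponent = δ²μ/(2 + δ) = 0.27²·120.24/2.27 = 3.8615.
Bound = exp(−3.8615) = 0.02104.

0.0210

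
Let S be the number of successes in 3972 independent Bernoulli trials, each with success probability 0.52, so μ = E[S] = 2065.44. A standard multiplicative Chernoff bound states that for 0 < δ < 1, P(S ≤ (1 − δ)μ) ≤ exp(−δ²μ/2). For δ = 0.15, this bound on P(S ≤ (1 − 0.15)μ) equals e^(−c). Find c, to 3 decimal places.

c = δ²μ/2 = 0.15²·2065.44/2 = 23.2362.

23.236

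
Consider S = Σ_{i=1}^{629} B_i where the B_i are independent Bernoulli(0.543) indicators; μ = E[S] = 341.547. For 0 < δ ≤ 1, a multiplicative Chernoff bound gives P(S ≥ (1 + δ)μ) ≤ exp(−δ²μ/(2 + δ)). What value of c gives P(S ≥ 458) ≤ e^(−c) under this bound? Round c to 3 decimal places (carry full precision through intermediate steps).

16.961

Write 458 = (1 + δ)μ, so δ = 458/341.547 − 1 = 0.3409575…
Then the exponent is δ²μ/(2 + δ) = (458 − μ)² / (μ·(2 + δ)) = 16.961231.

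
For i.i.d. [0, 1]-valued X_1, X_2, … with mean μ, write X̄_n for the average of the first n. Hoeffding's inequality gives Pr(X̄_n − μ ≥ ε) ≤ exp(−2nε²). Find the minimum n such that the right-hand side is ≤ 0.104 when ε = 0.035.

Require exp(−2nε²) ≤ 0.104, i.e. 2nε² ≥ ln(1/0.104) = 2.263364.
So n ≥ 2.263364 / (2·0.035²) = 923.822.
The smallest integer n is 924.

924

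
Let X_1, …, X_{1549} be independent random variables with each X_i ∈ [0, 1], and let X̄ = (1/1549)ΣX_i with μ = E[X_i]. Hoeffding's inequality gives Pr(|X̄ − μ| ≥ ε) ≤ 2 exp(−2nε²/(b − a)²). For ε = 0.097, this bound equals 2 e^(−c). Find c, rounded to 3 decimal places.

c = 2nε²/(b − a)² = 2·1549·0.097² / 1² = 29.1491.

29.149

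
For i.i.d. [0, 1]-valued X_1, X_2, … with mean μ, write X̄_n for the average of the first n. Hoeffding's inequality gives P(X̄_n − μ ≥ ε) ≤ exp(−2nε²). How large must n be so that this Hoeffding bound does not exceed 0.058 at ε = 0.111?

116

Require exp(−2nε²) ≤ 0.058, i.e. 2nε² ≥ ln(1/0.058) = 2.847312.
So n ≥ 2.847312 / (2·0.111²) = 115.547.
The smallest integer n is 116.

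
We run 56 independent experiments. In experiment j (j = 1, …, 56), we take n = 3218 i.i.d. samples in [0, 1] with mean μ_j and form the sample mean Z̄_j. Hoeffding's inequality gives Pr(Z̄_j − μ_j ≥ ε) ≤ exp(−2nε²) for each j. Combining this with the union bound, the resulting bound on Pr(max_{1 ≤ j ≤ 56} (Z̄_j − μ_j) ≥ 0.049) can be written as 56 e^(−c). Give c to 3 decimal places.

Union bound over the 56 events: Pr(max_{1 ≤ j ≤ 56} (Z̄_j − μ_j) ≥ 0.049) ≤ 56·exp(−2nε²) = 56 exp(−2·3218·0.049²).
So c = 2·3218·0.049² = 15.4528.

15.453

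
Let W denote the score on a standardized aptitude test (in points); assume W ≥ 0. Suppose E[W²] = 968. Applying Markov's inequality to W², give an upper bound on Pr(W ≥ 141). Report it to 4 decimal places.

0.0487

Since W ≥ 0, the event {W ≥ 141} is the same as {W² ≥ 19881}.
Markov's inequality applied to W² gives Pr(W² ≥ 19881) ≤ E[W²]/19881 = 968/19881 = 0.0487.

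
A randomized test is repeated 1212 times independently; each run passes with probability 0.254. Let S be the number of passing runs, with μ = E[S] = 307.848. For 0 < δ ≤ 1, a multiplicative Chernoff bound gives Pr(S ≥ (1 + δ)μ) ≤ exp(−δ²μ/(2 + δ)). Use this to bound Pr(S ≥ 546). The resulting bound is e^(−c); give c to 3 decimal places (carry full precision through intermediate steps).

66.424

Write 546 = (1 + δ)μ, so δ = 546/307.848 − 1 = 0.7736026…
Then the exponent is δ²μ/(2 + δ) = (546 − μ)² / (μ·(2 + δ)) = 66.424440.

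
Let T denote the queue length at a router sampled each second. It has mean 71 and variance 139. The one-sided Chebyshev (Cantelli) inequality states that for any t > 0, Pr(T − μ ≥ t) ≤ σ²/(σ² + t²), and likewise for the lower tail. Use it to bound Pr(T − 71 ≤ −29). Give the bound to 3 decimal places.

Here σ² = 139 and t = 29, so σ² + t² = 980.
Cantelli's bound: 139/980 = 0.1418.

0.142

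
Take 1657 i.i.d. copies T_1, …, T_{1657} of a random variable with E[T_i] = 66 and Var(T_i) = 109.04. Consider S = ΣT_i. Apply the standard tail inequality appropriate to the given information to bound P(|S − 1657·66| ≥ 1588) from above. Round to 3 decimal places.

With mean and variance of each term known, Chebyshev's inequality bounds the deviation of the sum (or sample mean).
Var(S) = n·Var(T_i) = 1657·109.04 = 180679.28.
Chebyshev: P(|S − 1657·66| ≥ 1588) ≤ Var(S)/1588² = 180679.28/2521744 = 0.0716.

0.072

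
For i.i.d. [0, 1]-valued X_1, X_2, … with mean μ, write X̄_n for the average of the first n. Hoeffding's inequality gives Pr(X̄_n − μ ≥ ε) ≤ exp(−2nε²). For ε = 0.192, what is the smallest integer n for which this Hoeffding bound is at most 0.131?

28

Require exp(−2nε²) ≤ 0.131, i.e. 2nε² ≥ ln(1/0.131) = 2.032558.
So n ≥ 2.032558 / (2·0.192²) = 27.568.
The smallest integer n is 28.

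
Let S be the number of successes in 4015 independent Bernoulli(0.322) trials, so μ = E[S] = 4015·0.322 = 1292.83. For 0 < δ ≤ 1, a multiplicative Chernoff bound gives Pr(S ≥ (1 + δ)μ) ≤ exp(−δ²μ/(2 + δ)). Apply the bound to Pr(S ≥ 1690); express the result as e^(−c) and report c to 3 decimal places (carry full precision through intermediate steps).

52.884

Write 1690 = (1 + δ)μ, so δ = 1690/1292.83 − 1 = 0.3072098…
Then the exponent is δ²μ/(2 + δ) = (1690 − μ)² / (μ·(2 + δ)) = 52.884009.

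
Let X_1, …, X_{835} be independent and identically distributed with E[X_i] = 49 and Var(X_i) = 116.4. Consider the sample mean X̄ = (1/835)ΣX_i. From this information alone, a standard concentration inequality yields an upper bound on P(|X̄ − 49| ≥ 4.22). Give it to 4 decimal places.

0.0078

With mean and variance of each term known, Chebyshev's inequality bounds the deviation of the sum (or sample mean).
Var(X̄) = Var(X_i)/n = 116.4/835 = 0.1394.
Chebyshev: P(|X̄ − 49| ≥ 4.22) ≤ Var(X̄)/(4.22)² = 116.4/(835·4.22²) = 0.0078.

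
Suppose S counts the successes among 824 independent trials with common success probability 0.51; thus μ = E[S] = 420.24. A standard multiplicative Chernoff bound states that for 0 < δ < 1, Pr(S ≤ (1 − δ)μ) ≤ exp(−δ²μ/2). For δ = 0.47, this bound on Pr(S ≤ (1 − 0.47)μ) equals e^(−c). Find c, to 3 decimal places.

46.416

c = δ²μ/2 = 0.47²·420.24/2 = 46.4155.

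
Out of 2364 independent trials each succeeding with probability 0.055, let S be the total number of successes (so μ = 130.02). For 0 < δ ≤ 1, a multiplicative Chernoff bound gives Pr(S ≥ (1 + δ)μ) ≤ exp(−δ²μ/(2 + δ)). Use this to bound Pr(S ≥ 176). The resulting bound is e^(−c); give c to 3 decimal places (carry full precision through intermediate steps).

6.909

Write 176 = (1 + δ)μ, so δ = 176/130.02 − 1 = 0.3536379…
Then the exponent is δ²μ/(2 + δ) = (176 − μ)² / (μ·(2 + δ)) = 6.908569.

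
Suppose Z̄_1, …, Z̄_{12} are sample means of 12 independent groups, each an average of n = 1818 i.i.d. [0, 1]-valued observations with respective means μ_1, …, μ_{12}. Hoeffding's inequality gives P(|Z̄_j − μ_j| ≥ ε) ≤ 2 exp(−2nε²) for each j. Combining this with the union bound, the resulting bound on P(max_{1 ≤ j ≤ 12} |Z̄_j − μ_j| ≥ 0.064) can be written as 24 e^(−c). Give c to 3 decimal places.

14.893

Union bound over the 12 events: P(max_{1 ≤ j ≤ 12} |Z̄_j − μ_j| ≥ 0.064) ≤ 12·2·exp(−2nε²) = 24 exp(−2·1818·0.064²).
So c = 2·1818·0.064² = 14.8931.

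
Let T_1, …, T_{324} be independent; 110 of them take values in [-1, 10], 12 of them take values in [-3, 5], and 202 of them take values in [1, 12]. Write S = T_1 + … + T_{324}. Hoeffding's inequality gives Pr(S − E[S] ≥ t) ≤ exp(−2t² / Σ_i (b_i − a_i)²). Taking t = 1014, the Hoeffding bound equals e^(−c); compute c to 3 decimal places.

53.385

Σ(b_i − a_i)² = 110·11² + 12·8² + 202·11² = 38520.
c = 2t² / 38520 = 2·1014² / 38520 = 53.3850.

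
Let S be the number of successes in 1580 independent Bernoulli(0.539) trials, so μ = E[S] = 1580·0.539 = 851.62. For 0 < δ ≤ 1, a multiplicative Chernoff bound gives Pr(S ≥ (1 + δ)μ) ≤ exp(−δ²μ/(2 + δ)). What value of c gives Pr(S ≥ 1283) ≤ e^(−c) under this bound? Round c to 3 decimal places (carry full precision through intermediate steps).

Write 1283 = (1 + δ)μ, so δ = 1283/851.62 − 1 = 0.5065405…
Then the exponent is δ²μ/(2 + δ) = (1283 − μ)² / (μ·(2 + δ)) = 87.176502.

87.177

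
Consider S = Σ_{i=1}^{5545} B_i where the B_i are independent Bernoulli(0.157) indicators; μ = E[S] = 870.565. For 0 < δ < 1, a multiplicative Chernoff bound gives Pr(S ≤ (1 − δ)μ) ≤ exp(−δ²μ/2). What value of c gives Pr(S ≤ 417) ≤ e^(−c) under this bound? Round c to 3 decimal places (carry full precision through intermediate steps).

Write 417 = (1 − δ)μ, so δ = 1 − 417/870.565 = 0.5210007…
Then the exponent is δ²μ/2 = (μ − 417)²/(2μ) = 118.153848.

118.154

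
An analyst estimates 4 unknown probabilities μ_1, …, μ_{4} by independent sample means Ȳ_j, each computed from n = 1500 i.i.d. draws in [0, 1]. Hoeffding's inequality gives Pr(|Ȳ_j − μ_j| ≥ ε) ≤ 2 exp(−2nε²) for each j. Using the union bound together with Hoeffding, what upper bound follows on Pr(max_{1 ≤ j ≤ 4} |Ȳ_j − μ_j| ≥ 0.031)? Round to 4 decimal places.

Per-experiment Hoeffding bound: 2·exp(−2·1500·0.031²) = 2·exp(−2.88300) = 0.11193.
Union bound over 4 events: 4·0.11193 = 0.44773.

0.4477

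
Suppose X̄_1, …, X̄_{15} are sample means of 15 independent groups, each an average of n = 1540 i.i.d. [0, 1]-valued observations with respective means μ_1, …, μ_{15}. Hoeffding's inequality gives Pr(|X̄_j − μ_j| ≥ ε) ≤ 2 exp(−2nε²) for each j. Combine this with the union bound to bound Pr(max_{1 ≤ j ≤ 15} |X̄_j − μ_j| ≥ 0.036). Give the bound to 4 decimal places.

0.5541

Per-experiment Hoeffding bound: 2·exp(−2·1540·0.036²) = 2·exp(−3.99168) = 0.036937.
Union bound over 15 events: 15·0.036937 = 0.55406.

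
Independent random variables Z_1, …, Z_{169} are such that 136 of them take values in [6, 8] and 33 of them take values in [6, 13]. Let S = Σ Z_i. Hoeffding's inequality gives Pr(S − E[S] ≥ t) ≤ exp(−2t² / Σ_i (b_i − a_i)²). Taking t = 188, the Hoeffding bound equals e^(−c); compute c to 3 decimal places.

Σ(b_i − a_i)² = 136·2² + 33·7² = 2161.
c = 2t² / 2161 = 2·188² / 2161 = 32.7108.

32.711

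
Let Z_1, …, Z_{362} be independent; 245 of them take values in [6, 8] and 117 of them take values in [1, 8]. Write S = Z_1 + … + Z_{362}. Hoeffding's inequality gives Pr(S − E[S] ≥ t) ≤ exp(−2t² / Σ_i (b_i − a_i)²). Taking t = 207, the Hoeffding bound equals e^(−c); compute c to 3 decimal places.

Σ(b_i − a_i)² = 245·2² + 117·7² = 6713.
c = 2t² / 6713 = 2·207² / 6713 = 12.7660.

12.766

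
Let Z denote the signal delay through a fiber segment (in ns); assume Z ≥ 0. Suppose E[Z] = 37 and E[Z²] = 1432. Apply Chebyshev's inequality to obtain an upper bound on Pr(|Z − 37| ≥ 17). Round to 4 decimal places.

0.2180

Var(Z) = E[Z²] − (E[Z])² = 1432 − 1369 = 63.
Chebyshev's inequality: Pr(|Z − μ| ≥ t) ≤ Var(Z)/t² = 63/289 = 0.2180.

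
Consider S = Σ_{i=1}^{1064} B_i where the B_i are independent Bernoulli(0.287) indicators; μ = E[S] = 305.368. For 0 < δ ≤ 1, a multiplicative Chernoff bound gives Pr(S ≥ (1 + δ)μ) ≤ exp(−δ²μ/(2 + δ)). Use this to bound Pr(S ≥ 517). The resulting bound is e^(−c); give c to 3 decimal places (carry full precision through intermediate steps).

Write 517 = (1 + δ)μ, so δ = 517/305.368 − 1 = 0.6930392…
Then the exponent is δ²μ/(2 + δ) = (517 − μ)² / (μ·(2 + δ)) = 54.462362.

54.462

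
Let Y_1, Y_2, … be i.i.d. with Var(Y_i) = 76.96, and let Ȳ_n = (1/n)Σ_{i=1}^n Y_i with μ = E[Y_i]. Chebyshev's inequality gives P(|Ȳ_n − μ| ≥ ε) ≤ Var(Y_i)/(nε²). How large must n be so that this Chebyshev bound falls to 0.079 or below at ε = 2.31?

Require 76.96/(n·2.31²) ≤ 0.079, i.e. n ≥ 76.96/(0.079·2.31²) = 182.564.
The smallest integer n is 183.

183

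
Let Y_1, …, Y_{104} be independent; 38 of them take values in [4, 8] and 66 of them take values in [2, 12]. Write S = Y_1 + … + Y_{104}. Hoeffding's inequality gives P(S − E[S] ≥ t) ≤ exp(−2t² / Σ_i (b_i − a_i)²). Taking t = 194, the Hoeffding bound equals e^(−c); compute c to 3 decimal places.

Σ(b_i − a_i)² = 38·4² + 66·10² = 7208.
c = 2t² / 7208 = 2·194² / 7208 = 10.4428.

10.443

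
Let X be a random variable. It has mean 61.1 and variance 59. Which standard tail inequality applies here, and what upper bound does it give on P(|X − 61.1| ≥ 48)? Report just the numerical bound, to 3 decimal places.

0.026

Mean and variance are known, so Chebyshev's inequality applies.
Chebyshev: P(|X − μ| ≥ t) ≤ Var(X)/t².
Bound = 59 / 2304 = 0.0256.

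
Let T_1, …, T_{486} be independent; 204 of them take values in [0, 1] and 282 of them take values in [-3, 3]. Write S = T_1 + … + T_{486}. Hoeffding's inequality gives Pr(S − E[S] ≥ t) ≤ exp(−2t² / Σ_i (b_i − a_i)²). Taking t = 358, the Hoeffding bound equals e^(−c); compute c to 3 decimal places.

Σ(b_i − a_i)² = 204·1² + 282·6² = 10356.
c = 2t² / 10356 = 2·358² / 10356 = 24.7516.

24.752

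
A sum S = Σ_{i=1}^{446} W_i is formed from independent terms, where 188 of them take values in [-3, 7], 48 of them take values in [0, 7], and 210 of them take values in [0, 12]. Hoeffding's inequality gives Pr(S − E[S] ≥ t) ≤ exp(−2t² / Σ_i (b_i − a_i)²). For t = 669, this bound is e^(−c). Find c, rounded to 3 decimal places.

Σ(b_i − a_i)² = 188·10² + 48·7² + 210·12² = 51392.
c = 2t² / 51392 = 2·669² / 51392 = 17.4175.

17.418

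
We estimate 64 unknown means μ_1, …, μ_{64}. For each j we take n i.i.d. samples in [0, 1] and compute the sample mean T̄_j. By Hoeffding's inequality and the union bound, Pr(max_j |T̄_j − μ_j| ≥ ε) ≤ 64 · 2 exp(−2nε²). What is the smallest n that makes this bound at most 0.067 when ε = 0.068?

817

Need 2·64·exp(−2nε²) ≤ 0.067, i.e. exp(−2nε²) ≤ 0.067/128.
So 2nε² ≥ ln(128/0.067) = 7.555093.
Hence n ≥ 7.555093/(2·0.068²) = 816.943.
The smallest integer n is 817.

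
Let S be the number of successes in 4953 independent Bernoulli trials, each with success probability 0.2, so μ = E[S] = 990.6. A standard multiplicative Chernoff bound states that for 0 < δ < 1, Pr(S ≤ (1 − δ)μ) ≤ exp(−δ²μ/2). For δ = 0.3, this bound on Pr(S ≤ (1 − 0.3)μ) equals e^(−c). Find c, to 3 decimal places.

c = δ²μ/2 = 0.3²·990.6/2 = 44.5770.

44.577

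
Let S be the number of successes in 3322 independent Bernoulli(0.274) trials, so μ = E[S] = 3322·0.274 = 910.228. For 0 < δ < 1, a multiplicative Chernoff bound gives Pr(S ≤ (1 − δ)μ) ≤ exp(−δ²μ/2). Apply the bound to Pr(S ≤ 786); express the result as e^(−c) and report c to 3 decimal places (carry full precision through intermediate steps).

8.477

Write 786 = (1 − δ)μ, so δ = 1 − 786/910.228 = 0.1364801…
Then the exponent is δ²μ/2 = (μ − 786)²/(2μ) = 8.477324.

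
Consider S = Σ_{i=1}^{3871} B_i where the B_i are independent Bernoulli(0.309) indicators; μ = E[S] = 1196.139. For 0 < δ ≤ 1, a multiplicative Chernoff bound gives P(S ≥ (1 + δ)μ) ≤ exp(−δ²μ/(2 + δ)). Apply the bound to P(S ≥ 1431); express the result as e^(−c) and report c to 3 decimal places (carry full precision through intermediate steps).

20.996

Write 1431 = (1 + δ)μ, so δ = 1431/1196.139 − 1 = 0.1963493…
Then the exponent is δ²μ/(2 + δ) = (1431 − μ)² / (μ·(2 + δ)) = 20.996106.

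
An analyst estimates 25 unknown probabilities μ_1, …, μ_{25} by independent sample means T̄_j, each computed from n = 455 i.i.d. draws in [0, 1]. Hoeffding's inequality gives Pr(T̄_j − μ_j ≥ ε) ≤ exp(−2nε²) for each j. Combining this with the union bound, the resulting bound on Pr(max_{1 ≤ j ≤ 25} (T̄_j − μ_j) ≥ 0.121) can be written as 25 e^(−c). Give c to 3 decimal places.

Union bound over the 25 events: Pr(max_{1 ≤ j ≤ 25} (T̄_j − μ_j) ≥ 0.121) ≤ 25·exp(−2nε²) = 25 exp(−2·455·0.121²).
So c = 2·455·0.121² = 13.3233.

13.323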